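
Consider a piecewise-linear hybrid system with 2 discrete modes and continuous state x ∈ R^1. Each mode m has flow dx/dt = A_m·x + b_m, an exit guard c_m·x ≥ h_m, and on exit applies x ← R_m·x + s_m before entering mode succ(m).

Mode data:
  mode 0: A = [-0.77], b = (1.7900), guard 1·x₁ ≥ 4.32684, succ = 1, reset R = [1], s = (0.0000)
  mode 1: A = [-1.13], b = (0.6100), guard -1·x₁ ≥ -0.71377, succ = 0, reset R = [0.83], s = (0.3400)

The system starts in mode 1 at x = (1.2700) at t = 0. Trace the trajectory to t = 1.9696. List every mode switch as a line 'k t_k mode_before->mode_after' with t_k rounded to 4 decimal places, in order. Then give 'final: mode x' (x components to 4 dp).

Mode 1: guard c·x = -0.7138 hit at Δt = 1.2695 (t = 1.2695), x⁻ = (0.7138) → reset → x⁺ = (0.9324), jump to mode 0
Mode 0: flow for 0.7001 to horizon, guard not reached → x = (1.5126)

1 1.2695 1->0
final: 0 1.5126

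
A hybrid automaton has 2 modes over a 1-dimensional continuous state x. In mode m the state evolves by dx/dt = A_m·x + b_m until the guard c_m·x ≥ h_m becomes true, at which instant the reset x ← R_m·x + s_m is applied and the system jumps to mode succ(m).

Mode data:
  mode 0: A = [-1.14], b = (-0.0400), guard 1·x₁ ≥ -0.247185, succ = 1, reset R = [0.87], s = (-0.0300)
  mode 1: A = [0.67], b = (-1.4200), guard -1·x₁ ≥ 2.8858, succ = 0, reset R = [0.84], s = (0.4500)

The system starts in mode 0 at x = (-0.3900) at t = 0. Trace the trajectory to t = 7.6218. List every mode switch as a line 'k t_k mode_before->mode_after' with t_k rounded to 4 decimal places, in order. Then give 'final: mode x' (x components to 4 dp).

1 0.4516 0->1
2 1.5709 1->0
3 3.5120 0->1
4 4.6313 1->0
5 6.5724 0->1
final: 1 -2.6567

Mode 0: guard c·x = -0.2472 hit at Δt = 0.4516 (t = 0.4516), x⁻ = (-0.2472) → reset → x⁺ = (-0.2451), jump to mode 1
Mode 1: guard c·x = 2.8858 hit at Δt = 1.1193 (t = 1.5709), x⁻ = (-2.8858) → reset → x⁺ = (-1.9741), jump to mode 0
Mode 0: guard c·x = -0.2472 hit at Δt = 1.9411 (t = 3.5120), x⁻ = (-0.2472) → reset → x⁺ = (-0.2451), jump to mode 1
Mode 1: guard c·x = 2.8858 hit at Δt = 1.1193 (t = 4.6313), x⁻ = (-2.8858) → reset → x⁺ = (-1.9741), jump to mode 0
Mode 0: guard c·x = -0.2472 hit at Δt = 1.9411 (t = 6.5724), x⁻ = (-0.2472) → reset → x⁺ = (-0.2451), jump to mode 1
Mode 1: flow for 1.0494 to horizon, guard not reached → x = (-2.6567)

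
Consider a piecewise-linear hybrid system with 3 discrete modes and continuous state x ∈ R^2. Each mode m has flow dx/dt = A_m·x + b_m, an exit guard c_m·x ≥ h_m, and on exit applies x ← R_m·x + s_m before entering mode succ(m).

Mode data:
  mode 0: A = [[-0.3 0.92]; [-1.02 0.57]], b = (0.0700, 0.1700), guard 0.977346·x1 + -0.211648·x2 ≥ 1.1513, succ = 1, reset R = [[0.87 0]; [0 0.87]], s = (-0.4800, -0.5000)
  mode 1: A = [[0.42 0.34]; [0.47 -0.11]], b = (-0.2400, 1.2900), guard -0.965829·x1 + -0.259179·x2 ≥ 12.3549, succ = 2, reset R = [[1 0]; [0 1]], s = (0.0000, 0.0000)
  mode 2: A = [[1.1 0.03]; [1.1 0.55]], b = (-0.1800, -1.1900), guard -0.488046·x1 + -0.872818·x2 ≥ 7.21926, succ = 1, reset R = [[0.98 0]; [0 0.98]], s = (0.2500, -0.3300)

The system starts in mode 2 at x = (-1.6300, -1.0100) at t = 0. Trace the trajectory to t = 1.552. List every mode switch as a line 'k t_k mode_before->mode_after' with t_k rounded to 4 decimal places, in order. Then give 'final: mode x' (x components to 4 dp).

Mode 2: guard c·x = 7.2193 hit at Δt = 0.8160 (t = 0.8160), x⁻ = (-4.3445, -5.8419) → reset → x⁺ = (-4.0076, -6.0551), jump to mode 1
Mode 1: flow for 0.7360 to horizon, guard not reached → x = (-7.4833, -6.5560)

1 0.8160 2->1
final: 1 -7.4833 -6.5560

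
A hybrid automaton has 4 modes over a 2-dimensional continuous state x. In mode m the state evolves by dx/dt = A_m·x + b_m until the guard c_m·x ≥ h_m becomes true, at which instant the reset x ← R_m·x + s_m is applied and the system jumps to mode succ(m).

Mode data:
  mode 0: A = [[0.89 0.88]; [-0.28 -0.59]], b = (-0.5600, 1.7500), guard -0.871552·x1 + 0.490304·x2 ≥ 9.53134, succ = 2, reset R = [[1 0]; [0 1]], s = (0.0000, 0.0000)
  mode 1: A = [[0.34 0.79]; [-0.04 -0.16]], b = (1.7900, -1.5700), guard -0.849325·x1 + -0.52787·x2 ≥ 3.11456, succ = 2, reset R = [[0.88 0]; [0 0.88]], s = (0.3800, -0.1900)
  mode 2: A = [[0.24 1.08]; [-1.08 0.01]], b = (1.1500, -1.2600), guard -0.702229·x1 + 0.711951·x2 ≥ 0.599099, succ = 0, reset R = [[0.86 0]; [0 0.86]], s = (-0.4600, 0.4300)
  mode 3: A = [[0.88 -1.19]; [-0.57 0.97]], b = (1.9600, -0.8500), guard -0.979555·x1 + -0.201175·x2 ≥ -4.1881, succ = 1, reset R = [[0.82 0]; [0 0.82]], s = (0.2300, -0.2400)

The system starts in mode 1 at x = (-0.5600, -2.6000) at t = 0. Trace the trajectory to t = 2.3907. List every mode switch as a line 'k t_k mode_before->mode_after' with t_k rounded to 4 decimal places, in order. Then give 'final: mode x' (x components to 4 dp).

Mode 1: guard c·x = 3.1146 hit at Δt = 0.9238 (t = 0.9238), x⁻ = (-1.4552, -3.5588) → reset → x⁺ = (-0.9006, -3.3218), jump to mode 2
Mode 2: guard c·x = 0.5991 hit at Δt = 0.8981 (t = 1.8219), x⁻ = (-3.3008, -2.4143) → reset → x⁺ = (-3.2987, -1.6463), jump to mode 0
Mode 0: flow for 0.5688 to horizon, guard not reached → x = (-6.3616, 0.3274)

1 0.9238 1->2
2 1.8219 2->0
final: 0 -6.3616 0.3274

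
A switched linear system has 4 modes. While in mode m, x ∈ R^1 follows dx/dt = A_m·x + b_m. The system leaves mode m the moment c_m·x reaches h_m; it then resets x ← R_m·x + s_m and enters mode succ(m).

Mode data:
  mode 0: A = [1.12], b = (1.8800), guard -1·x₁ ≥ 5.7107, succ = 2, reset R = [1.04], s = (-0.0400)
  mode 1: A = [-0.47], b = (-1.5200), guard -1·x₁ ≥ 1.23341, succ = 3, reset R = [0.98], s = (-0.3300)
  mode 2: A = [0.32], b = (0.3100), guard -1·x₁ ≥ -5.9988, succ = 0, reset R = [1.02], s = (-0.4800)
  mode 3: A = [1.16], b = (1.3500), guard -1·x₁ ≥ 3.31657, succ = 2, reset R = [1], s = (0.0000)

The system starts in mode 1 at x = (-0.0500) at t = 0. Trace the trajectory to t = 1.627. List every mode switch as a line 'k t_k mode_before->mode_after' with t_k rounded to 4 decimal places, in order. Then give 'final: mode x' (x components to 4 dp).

Mode 1: guard c·x = 1.2334 hit at Δt = 0.9887 (t = 0.9887), x⁻ = (-1.2334) → reset → x⁺ = (-1.5387), jump to mode 3
Mode 3: flow for 0.6383 to horizon, guard not reached → x = (-1.9500)

1 0.9887 1->3
final: 3 -1.9500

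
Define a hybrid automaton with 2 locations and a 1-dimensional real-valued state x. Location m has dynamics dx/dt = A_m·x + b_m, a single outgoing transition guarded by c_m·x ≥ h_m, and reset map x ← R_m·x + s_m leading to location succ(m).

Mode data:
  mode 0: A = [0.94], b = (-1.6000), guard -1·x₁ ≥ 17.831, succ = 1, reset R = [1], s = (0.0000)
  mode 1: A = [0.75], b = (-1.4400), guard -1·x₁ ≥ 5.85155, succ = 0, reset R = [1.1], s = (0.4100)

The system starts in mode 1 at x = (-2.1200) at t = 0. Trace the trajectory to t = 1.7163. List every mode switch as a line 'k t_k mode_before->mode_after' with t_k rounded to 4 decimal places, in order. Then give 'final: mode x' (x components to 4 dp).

Mode 1: guard c·x = 5.8515 hit at Δt = 0.8723 (t = 0.8723), x⁻ = (-5.8515) → reset → x⁺ = (-6.0267), jump to mode 0
Mode 0: flow for 0.8440 to horizon, guard not reached → x = (-15.3849)

1 0.8723 1->0
final: 0 -15.3849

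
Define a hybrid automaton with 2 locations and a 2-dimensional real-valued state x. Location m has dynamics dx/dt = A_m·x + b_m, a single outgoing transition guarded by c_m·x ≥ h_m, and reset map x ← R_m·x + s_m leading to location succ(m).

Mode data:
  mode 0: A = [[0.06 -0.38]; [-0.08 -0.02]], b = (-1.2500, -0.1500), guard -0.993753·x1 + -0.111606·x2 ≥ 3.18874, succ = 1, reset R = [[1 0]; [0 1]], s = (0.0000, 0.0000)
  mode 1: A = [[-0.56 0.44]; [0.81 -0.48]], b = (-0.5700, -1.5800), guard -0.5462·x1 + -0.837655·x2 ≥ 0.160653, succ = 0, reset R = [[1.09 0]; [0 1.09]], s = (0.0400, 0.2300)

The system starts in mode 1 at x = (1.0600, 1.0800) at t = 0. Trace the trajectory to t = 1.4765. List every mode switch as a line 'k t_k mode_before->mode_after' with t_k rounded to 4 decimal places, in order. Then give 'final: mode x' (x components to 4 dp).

Mode 1: guard c·x = 0.1607 hit at Δt = 1.1285 (t = 1.1285), x⁻ = (0.2000, -0.3222) → reset → x⁺ = (0.2580, -0.1212), jump to mode 0
Mode 0: flow for 0.3480 to horizon, guard not reached → x = (-0.1563, -0.1738)

1 1.1285 1->0
final: 0 -0.1563 -0.1738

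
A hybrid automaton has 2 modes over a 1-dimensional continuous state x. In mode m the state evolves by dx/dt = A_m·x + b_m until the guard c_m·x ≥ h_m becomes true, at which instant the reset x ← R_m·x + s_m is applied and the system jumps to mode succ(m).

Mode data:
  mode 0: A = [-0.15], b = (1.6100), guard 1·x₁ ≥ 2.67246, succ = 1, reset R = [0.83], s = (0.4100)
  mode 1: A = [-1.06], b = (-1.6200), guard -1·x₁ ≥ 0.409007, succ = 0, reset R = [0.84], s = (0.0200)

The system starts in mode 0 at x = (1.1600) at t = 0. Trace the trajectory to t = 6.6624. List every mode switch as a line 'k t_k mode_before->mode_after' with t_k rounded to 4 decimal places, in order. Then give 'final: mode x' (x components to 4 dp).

Mode 0: guard c·x = 2.6725 hit at Δt = 1.1464 (t = 1.1464), x⁻ = (2.6725) → reset → x⁺ = (2.6281), jump to mode 1
Mode 1: guard c·x = 0.4090 hit at Δt = 1.2377 (t = 2.3841), x⁻ = (-0.4090) → reset → x⁺ = (-0.3236), jump to mode 0
Mode 0: guard c·x = 2.6725 hit at Δt = 2.1069 (t = 4.4910), x⁻ = (2.6725) → reset → x⁺ = (2.6281), jump to mode 1
Mode 1: guard c·x = 0.4090 hit at Δt = 1.2377 (t = 5.7287), x⁻ = (-0.4090) → reset → x⁺ = (-0.3236), jump to mode 0
Mode 0: flow for 0.9337 to horizon, guard not reached → x = (1.1215)

1 1.1464 0->1
2 2.3841 1->0
3 4.4910 0->1
4 5.7287 1->0
final: 0 1.1215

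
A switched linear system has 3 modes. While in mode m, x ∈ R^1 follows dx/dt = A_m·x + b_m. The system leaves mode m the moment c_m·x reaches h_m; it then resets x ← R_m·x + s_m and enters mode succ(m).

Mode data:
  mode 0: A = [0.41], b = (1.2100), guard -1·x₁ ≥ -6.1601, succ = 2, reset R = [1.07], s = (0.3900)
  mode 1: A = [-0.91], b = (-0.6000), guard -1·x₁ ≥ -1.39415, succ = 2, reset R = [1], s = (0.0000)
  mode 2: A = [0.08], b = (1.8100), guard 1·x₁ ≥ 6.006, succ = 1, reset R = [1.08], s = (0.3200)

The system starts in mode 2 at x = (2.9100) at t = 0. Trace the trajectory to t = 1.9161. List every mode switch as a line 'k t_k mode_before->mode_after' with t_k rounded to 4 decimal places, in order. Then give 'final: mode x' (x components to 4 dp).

Mode 2: guard c·x = 6.0060 hit at Δt = 1.4305 (t = 1.4305), x⁻ = (6.0060) → reset → x⁺ = (6.8065), jump to mode 1
Mode 1: flow for 0.4856 to horizon, guard not reached → x = (4.1398)

1 1.4305 2->1
final: 1 4.1398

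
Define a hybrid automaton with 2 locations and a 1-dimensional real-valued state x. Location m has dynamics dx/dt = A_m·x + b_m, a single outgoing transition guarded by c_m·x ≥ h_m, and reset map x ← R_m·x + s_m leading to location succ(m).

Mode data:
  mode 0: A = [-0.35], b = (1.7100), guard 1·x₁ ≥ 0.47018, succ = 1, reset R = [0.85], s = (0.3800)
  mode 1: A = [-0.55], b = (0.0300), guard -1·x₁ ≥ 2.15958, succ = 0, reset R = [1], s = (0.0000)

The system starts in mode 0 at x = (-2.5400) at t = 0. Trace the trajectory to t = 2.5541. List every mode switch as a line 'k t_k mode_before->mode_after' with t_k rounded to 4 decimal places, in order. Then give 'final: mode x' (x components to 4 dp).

1 1.4852 0->1
final: 1 0.4573

Mode 0: guard c·x = 0.4702 hit at Δt = 1.4852 (t = 1.4852), x⁻ = (0.4702) → reset → x⁺ = (0.7797), jump to mode 1
Mode 1: flow for 1.0689 to horizon, guard not reached → x = (0.4573)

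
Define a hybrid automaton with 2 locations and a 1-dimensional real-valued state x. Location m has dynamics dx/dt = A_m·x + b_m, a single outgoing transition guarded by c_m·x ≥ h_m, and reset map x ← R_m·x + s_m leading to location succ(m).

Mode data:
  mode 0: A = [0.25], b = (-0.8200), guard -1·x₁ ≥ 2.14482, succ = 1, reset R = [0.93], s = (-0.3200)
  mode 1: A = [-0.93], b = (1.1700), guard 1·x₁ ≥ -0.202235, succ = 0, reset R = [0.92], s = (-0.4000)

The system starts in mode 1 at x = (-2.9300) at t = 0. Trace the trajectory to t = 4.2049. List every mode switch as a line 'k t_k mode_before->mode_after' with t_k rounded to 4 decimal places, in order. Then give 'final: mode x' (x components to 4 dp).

Mode 1: guard c·x = -0.2022 hit at Δt = 1.1329 (t = 1.1329), x⁻ = (-0.2022) → reset → x⁺ = (-0.5861), jump to mode 0
Mode 0: guard c·x = 2.1448 hit at Δt = 1.3550 (t = 2.4879), x⁻ = (-2.1448) → reset → x⁺ = (-2.3147), jump to mode 1
Mode 1: guard c·x = -0.2022 hit at Δt = 0.9620 (t = 3.4499), x⁻ = (-0.2022) → reset → x⁺ = (-0.5861), jump to mode 0
Mode 0: flow for 0.7550 to horizon, guard not reached → x = (-1.3891)

1 1.1329 1->0
2 2.4879 0->1
3 3.4499 1->0
final: 0 -1.3891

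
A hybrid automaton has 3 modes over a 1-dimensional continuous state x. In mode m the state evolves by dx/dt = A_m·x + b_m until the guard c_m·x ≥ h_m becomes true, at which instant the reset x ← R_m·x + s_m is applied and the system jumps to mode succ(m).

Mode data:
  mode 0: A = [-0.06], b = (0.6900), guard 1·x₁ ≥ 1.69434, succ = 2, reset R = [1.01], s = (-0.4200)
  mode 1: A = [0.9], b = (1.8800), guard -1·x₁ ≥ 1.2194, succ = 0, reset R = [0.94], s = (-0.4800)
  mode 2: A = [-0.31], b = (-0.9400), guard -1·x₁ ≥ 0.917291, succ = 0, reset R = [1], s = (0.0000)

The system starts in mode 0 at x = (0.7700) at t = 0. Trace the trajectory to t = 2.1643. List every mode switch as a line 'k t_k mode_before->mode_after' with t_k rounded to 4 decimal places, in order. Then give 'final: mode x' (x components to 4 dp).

1 1.5014 0->2
final: 2 0.4881

Mode 0: guard c·x = 1.6943 hit at Δt = 1.5014 (t = 1.5014), x⁻ = (1.6943) → reset → x⁺ = (1.2913), jump to mode 2
Mode 2: flow for 0.6629 to horizon, guard not reached → x = (0.4881)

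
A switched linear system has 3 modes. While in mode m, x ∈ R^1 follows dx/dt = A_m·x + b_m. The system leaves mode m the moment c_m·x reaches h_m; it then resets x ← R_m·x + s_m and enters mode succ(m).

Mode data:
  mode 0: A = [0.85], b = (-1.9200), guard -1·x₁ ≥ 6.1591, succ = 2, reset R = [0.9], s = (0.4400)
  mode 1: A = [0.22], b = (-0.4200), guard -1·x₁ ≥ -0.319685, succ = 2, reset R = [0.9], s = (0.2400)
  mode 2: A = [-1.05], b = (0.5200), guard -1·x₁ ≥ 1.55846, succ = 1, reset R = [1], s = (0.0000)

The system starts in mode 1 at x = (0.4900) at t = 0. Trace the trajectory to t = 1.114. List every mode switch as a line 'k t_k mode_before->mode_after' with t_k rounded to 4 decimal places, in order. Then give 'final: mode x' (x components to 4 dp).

1 0.5152 1->2
final: 2 0.5126

Mode 1: guard c·x = -0.3197 hit at Δt = 0.5152 (t = 0.5152), x⁻ = (0.3197) → reset → x⁺ = (0.5277), jump to mode 2
Mode 2: flow for 0.5988 to horizon, guard not reached → x = (0.5126)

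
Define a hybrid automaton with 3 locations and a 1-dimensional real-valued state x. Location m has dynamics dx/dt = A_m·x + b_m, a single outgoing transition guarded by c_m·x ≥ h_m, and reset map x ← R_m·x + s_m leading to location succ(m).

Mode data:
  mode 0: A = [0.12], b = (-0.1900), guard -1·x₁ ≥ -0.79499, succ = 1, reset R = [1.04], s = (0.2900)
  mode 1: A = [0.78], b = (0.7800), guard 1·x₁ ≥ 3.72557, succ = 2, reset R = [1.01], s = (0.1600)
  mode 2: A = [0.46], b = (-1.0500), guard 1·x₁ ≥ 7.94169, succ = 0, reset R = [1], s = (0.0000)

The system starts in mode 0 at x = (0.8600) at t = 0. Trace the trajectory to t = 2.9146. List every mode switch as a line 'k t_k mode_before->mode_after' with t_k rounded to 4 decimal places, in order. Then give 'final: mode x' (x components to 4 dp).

Mode 0: guard c·x = -0.7950 hit at Δt = 0.7172 (t = 0.7172), x⁻ = (0.7950) → reset → x⁺ = (1.1168), jump to mode 1
Mode 1: guard c·x = 3.7256 hit at Δt = 1.0296 (t = 1.7468), x⁻ = (3.7256) → reset → x⁺ = (3.9228), jump to mode 2
Mode 2: flow for 1.1678 to horizon, guard not reached → x = (5.0893)

1 0.7172 0->1
2 1.7468 1->2
final: 2 5.0893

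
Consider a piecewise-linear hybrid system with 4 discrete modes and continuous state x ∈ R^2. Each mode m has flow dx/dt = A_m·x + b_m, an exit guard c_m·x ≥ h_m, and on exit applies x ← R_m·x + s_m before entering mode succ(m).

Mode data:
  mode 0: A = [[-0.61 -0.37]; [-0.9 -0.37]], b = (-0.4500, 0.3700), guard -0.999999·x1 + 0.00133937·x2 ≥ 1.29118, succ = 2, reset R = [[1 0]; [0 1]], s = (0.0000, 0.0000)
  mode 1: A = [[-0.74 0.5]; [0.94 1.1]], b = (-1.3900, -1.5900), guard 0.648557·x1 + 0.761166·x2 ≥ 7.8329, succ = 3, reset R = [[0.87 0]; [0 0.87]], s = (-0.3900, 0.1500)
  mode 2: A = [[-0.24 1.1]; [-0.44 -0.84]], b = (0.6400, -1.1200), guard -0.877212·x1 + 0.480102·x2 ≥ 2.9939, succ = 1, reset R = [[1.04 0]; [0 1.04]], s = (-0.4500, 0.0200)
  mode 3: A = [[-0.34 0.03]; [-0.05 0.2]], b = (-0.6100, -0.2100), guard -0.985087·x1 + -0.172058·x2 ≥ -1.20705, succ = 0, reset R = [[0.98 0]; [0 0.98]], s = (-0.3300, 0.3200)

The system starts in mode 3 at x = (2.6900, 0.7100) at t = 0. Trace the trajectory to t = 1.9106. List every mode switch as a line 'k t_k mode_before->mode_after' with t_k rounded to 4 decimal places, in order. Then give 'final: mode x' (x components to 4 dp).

Mode 3: guard c·x = -1.2070 hit at Δt = 1.2633 (t = 1.2633), x⁻ = (1.1422, 0.4762) → reset → x⁺ = (0.7893, 0.7866), jump to mode 0
Mode 0: flow for 0.6473 to horizon, guard not reached → x = (0.1613, 0.6047)

1 1.2633 3->0
final: 0 0.1613 0.6047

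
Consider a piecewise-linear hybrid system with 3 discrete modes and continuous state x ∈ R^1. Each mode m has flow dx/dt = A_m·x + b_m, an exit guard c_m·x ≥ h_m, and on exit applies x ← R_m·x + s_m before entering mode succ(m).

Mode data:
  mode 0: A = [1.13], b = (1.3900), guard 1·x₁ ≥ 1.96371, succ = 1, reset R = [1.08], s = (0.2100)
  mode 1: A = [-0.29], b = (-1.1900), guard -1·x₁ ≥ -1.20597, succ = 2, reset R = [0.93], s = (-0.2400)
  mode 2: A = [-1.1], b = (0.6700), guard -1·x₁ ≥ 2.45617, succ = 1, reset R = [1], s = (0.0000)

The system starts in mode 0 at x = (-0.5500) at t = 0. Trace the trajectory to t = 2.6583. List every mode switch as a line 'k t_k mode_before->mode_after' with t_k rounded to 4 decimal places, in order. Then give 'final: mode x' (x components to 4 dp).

Mode 0: guard c·x = 1.9637 hit at Δt = 1.3688 (t = 1.3688), x⁻ = (1.9637) → reset → x⁺ = (2.3308), jump to mode 1
Mode 1: guard c·x = -1.2060 hit at Δt = 0.6626 (t = 2.0314), x⁻ = (1.2060) → reset → x⁺ = (0.8816), jump to mode 2
Mode 2: flow for 0.6269 to horizon, guard not reached → x = (0.7458)

1 1.3688 0->1
2 2.0314 1->2
final: 2 0.7458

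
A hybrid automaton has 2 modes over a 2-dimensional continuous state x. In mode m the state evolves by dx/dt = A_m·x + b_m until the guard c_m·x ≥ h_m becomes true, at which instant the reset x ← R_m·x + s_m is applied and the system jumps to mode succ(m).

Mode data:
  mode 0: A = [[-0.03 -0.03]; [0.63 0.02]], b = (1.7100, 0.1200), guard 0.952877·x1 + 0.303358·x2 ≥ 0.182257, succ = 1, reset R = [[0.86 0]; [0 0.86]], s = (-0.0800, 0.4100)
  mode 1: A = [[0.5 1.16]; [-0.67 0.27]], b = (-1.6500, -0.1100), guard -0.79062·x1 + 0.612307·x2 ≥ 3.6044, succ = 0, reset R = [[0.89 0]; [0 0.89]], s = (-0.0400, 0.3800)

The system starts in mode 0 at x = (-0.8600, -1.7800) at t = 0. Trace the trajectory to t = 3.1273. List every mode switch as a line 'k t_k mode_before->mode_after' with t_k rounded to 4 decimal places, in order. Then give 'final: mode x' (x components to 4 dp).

1 0.9078 0->1
2 2.2964 1->0
final: 0 -2.5134 -1.1460

Mode 0: guard c·x = 0.1823 hit at Δt = 0.9078 (t = 0.9078), x⁻ = (0.7438, -1.7355) → reset → x⁺ = (0.5596, -1.0825), jump to mode 1
Mode 1: guard c·x = 3.6044 hit at Δt = 1.3886 (t = 2.2964), x⁻ = (-4.4784, 0.1040) → reset → x⁺ = (-4.0258, 0.4726), jump to mode 0
Mode 0: flow for 0.8309 to horizon, guard not reached → x = (-2.5134, -1.1460)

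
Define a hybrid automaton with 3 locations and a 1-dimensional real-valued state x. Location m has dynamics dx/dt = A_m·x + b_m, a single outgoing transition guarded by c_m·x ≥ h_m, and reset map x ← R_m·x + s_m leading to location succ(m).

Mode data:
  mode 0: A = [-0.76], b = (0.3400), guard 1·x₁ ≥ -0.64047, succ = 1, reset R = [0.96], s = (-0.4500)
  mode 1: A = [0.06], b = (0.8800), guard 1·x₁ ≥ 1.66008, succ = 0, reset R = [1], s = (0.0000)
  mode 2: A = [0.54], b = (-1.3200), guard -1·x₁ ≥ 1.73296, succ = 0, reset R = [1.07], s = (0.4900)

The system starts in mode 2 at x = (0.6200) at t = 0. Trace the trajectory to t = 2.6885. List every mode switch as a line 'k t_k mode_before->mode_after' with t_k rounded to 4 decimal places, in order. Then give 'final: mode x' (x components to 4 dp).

Mode 2: guard c·x = 1.7330 hit at Δt = 1.5341 (t = 1.5341), x⁻ = (-1.7330) → reset → x⁺ = (-1.3643), jump to mode 0
Mode 0: guard c·x = -0.6405 hit at Δt = 0.6711 (t = 2.2052), x⁻ = (-0.6405) → reset → x⁺ = (-1.0649), jump to mode 1
Mode 1: flow for 0.4833 to horizon, guard not reached → x = (-0.6647)

1 1.5341 2->0
2 2.2052 0->1
final: 1 -0.6647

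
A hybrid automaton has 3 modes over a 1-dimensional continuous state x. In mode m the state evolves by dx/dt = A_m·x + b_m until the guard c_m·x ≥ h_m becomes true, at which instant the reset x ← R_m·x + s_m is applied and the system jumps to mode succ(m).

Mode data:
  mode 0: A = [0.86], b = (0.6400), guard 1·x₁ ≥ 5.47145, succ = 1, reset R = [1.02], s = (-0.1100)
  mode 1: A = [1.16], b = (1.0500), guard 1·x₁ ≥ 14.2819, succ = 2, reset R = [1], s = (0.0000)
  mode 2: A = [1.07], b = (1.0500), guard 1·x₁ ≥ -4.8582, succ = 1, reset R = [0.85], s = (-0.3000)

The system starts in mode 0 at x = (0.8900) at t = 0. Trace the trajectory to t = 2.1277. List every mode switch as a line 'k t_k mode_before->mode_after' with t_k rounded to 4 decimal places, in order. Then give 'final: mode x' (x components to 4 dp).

1 1.5534 0->1
final: 1 11.5078

Mode 0: guard c·x = 5.4714 hit at Δt = 1.5534 (t = 1.5534), x⁻ = (5.4714) → reset → x⁺ = (5.4709), jump to mode 1
Mode 1: flow for 0.5743 to horizon, guard not reached → x = (11.5078)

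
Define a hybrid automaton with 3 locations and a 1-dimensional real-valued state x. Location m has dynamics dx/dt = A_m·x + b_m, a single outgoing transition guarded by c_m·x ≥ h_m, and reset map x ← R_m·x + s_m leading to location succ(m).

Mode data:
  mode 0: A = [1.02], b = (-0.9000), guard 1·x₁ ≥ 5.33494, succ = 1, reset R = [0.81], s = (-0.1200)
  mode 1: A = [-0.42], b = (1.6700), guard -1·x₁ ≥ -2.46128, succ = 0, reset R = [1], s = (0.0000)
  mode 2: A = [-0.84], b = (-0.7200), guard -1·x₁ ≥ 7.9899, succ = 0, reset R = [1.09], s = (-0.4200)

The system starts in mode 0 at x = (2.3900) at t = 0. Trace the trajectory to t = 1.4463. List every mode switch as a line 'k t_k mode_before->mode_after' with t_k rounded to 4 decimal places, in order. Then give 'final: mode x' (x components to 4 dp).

Mode 0: guard c·x = 5.3349 hit at Δt = 1.0617 (t = 1.0617), x⁻ = (5.3349) → reset → x⁺ = (4.2013), jump to mode 1
Mode 1: flow for 0.3846 to horizon, guard not reached → x = (4.1677)

1 1.0617 0->1
final: 1 4.1677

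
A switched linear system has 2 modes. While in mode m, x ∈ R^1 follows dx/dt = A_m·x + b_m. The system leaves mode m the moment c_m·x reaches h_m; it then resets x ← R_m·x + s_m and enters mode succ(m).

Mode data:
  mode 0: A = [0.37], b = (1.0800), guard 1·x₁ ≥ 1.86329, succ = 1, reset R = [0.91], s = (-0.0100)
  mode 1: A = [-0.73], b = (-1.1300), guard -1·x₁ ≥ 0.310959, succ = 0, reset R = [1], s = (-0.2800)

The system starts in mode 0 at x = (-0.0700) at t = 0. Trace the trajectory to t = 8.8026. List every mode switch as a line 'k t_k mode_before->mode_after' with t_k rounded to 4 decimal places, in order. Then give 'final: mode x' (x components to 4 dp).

Mode 0: guard c·x = 1.8633 hit at Δt = 1.3999 (t = 1.3999), x⁻ = (1.8633) → reset → x⁺ = (1.6856), jump to mode 1
Mode 1: guard c·x = 0.3110 hit at Δt = 1.3163 (t = 2.7162), x⁻ = (-0.3110) → reset → x⁺ = (-0.5910), jump to mode 0
Mode 0: guard c·x = 1.8633 hit at Δt = 1.9457 (t = 4.6619), x⁻ = (1.8633) → reset → x⁺ = (1.6856), jump to mode 1
Mode 1: guard c·x = 0.3110 hit at Δt = 1.3163 (t = 5.9782), x⁻ = (-0.3110) → reset → x⁺ = (-0.5910), jump to mode 0
Mode 0: guard c·x = 1.8633 hit at Δt = 1.9457 (t = 7.9239), x⁻ = (1.8633) → reset → x⁺ = (1.6856), jump to mode 1
Mode 1: flow for 0.8787 to horizon, guard not reached → x = (0.1546)

1 1.3999 0->1
2 2.7162 1->0
3 4.6619 0->1
4 5.9782 1->0
5 7.9239 0->1
final: 1 0.1546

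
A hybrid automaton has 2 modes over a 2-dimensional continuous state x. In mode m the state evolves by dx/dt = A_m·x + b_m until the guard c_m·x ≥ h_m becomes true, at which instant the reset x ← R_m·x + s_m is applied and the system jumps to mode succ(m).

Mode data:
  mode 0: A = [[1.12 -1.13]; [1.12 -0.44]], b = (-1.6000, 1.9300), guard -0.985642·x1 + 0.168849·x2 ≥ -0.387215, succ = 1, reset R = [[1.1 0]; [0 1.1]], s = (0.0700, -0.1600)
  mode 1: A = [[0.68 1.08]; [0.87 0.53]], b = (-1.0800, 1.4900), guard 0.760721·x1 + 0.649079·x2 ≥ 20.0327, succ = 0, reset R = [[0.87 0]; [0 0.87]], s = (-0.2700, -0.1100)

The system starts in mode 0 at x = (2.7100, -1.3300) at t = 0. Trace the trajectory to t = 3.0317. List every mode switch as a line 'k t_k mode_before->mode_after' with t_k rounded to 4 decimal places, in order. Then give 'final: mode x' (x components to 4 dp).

1 1.5217 0->1
2 2.3756 1->0
final: 0 4.5628 16.4918

Mode 0: guard c·x = -0.3872 hit at Δt = 1.5217 (t = 1.5217), x⁻ = (1.3026, 5.3108) → reset → x⁺ = (1.5029, 5.6818), jump to mode 1
Mode 1: guard c·x = 20.0327 hit at Δt = 0.8539 (t = 2.3756), x⁻ = (12.9189, 15.7223) → reset → x⁺ = (10.9694, 13.5684), jump to mode 0
Mode 0: flow for 0.6561 to horizon, guard not reached → x = (4.5628, 16.4918)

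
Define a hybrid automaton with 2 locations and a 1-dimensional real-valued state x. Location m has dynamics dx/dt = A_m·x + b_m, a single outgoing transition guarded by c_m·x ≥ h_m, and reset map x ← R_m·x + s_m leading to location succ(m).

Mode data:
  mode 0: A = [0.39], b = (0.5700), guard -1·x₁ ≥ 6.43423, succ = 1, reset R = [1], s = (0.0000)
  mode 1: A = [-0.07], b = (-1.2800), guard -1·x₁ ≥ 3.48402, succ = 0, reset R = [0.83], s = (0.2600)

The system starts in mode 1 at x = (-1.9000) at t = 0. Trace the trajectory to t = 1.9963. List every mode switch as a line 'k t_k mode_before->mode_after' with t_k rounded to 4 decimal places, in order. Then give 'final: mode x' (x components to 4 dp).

Mode 1: guard c·x = 3.4840 hit at Δt = 1.4524 (t = 1.4524), x⁻ = (-3.4840) → reset → x⁺ = (-2.6317), jump to mode 0
Mode 0: flow for 0.5439 to horizon, guard not reached → x = (-2.9082)

1 1.4524 1->0
final: 0 -2.9082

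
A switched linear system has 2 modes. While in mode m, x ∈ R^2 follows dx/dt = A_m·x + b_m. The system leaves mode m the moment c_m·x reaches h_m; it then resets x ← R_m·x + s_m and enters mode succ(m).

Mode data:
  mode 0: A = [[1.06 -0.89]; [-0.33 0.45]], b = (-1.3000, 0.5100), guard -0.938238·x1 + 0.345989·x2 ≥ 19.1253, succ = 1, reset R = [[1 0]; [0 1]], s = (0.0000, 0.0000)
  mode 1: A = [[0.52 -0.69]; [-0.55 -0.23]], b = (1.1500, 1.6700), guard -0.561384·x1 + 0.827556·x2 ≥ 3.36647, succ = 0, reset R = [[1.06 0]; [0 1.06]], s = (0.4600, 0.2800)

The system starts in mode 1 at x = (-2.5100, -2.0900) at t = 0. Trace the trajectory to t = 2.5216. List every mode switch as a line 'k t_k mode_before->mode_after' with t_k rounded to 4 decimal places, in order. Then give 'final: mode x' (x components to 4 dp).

Mode 1: guard c·x = 3.3665 hit at Δt = 1.5116 (t = 1.5116), x⁻ = (-2.7136, 2.2272) → reset → x⁺ = (-2.4164, 2.6408), jump to mode 0
Mode 0: flow for 1.0100 to horizon, guard not reached → x = (-16.2552, 7.8751)

1 1.5116 1->0
final: 0 -16.2552 7.8751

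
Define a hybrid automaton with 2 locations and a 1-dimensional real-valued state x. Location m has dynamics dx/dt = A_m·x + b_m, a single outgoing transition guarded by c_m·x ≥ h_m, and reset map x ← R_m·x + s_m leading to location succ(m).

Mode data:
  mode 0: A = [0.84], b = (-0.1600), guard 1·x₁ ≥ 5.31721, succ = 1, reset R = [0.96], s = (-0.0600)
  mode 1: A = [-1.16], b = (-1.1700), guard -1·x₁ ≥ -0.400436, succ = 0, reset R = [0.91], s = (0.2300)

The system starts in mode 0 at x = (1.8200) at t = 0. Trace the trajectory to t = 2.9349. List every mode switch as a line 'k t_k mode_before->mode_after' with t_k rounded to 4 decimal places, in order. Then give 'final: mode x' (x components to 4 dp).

1 1.3645 0->1
2 2.6211 1->0
final: 0 0.7162

Mode 0: guard c·x = 5.3172 hit at Δt = 1.3645 (t = 1.3645), x⁻ = (5.3172) → reset → x⁺ = (5.0445), jump to mode 1
Mode 1: guard c·x = -0.4004 hit at Δt = 1.2566 (t = 2.6211), x⁻ = (0.4004) → reset → x⁺ = (0.5944), jump to mode 0
Mode 0: flow for 0.3138 to horizon, guard not reached → x = (0.7162)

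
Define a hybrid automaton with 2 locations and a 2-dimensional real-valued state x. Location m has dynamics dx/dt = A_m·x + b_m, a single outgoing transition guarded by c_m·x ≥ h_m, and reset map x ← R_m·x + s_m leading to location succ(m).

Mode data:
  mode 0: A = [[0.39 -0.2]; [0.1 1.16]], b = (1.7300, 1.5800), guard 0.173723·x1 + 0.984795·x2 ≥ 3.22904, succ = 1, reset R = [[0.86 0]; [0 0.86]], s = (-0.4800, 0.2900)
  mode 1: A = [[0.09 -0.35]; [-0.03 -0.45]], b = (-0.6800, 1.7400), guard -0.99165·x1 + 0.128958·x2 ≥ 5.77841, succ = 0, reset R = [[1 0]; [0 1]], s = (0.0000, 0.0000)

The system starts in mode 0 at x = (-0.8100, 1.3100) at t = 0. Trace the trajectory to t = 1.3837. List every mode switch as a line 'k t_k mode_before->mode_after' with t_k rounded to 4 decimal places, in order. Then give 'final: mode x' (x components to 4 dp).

Mode 0: guard c·x = 3.2290 hit at Δt = 0.4919 (t = 0.4919), x⁻ = (-0.2807, 3.3284) → reset → x⁺ = (-0.7214, 3.1524), jump to mode 1
Mode 1: flow for 0.8918 to horizon, guard not reached → x = (-2.4829, 3.4247)

1 0.4919 0->1
final: 1 -2.4829 3.4247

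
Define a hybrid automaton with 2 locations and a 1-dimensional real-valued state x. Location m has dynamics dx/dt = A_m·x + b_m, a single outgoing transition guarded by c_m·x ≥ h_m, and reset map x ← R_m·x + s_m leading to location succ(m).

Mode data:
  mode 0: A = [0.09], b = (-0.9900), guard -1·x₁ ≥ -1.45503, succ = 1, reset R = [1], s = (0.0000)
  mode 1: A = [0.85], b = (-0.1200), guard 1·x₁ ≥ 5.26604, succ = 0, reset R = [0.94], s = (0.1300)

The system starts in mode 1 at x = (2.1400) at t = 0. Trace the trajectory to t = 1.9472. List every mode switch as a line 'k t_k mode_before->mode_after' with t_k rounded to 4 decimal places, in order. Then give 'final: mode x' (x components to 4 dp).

Mode 1: guard c·x = 5.2660 hit at Δt = 1.1077 (t = 1.1077), x⁻ = (5.2660) → reset → x⁺ = (5.0801), jump to mode 0
Mode 0: flow for 0.8395 to horizon, guard not reached → x = (4.6155)

1 1.1077 1->0
final: 0 4.6155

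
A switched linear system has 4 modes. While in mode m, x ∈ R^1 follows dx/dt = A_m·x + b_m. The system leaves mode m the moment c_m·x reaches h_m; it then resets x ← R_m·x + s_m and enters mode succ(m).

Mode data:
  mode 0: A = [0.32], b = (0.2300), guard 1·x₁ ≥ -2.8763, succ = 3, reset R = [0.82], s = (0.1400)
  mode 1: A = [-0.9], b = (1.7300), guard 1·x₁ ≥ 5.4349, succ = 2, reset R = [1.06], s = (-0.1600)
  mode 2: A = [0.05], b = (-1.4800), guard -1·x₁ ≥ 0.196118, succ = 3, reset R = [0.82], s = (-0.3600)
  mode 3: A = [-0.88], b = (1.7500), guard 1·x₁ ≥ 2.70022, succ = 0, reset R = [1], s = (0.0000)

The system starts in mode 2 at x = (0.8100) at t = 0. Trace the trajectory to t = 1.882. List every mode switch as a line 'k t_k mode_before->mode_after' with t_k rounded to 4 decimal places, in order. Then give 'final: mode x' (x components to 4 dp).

1 0.6870 2->3
final: 3 1.1119

Mode 2: guard c·x = 0.1961 hit at Δt = 0.6870 (t = 0.6870), x⁻ = (-0.1961) → reset → x⁺ = (-0.5208), jump to mode 3
Mode 3: flow for 1.1950 to horizon, guard not reached → x = (1.1119)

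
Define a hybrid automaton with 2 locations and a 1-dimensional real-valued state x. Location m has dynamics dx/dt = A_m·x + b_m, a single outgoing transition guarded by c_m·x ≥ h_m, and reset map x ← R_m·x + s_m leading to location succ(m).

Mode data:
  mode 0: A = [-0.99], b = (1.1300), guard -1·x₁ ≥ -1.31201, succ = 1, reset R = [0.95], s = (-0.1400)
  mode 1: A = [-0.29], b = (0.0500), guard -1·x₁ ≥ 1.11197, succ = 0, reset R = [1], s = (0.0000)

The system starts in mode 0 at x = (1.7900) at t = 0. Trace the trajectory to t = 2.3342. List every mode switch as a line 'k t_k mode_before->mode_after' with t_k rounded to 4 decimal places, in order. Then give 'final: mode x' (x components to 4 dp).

1 1.3490 0->1
final: 1 0.8743

Mode 0: guard c·x = -1.3120 hit at Δt = 1.3490 (t = 1.3490), x⁻ = (1.3120) → reset → x⁺ = (1.1064), jump to mode 1
Mode 1: flow for 0.9852 to horizon, guard not reached → x = (0.8743)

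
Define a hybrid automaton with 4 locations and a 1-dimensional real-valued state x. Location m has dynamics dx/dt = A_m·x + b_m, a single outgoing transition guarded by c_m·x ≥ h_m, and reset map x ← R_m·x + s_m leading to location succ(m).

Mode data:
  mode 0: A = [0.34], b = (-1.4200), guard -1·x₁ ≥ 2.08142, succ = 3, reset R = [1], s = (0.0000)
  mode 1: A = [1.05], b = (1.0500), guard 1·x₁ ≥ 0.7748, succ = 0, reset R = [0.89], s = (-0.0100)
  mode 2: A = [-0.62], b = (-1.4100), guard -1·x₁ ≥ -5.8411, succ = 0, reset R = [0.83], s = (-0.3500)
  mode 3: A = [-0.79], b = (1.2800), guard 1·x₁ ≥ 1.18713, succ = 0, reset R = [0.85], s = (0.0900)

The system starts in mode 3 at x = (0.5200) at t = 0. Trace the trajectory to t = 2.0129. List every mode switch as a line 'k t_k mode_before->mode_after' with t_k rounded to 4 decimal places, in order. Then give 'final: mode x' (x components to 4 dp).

1 1.1801 3->0
final: 0 0.0918

Mode 3: guard c·x = 1.1871 hit at Δt = 1.1801 (t = 1.1801), x⁻ = (1.1871) → reset → x⁺ = (1.0991), jump to mode 0
Mode 0: flow for 0.8328 to horizon, guard not reached → x = (0.0918)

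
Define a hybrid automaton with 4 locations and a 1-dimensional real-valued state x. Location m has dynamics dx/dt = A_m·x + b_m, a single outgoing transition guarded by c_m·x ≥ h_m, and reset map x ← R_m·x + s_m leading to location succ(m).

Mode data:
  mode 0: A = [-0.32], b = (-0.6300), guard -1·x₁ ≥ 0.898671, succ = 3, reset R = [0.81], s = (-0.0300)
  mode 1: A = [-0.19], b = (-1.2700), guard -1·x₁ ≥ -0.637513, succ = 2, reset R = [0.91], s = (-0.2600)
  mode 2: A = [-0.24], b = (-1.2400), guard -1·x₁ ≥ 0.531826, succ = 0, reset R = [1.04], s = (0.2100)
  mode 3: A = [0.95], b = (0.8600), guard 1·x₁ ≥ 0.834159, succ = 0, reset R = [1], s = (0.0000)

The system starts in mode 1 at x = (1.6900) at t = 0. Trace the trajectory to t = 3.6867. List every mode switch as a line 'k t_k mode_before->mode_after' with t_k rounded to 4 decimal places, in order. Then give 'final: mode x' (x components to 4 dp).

Mode 1: guard c·x = -0.6375 hit at Δt = 0.7069 (t = 0.7069), x⁻ = (0.6375) → reset → x⁺ = (0.3201), jump to mode 2
Mode 2: guard c·x = 0.5318 hit at Δt = 0.7031 (t = 1.4100), x⁻ = (-0.5318) → reset → x⁺ = (-0.3431), jump to mode 0
Mode 0: guard c·x = 0.8987 hit at Δt = 1.3068 (t = 2.7168), x⁻ = (-0.8987) → reset → x⁺ = (-0.7579), jump to mode 3
Mode 3: flow for 0.9699 to horizon, guard not reached → x = (-0.5350)

1 0.7069 1->2
2 1.4100 2->0
3 2.7168 0->3
final: 3 -0.5350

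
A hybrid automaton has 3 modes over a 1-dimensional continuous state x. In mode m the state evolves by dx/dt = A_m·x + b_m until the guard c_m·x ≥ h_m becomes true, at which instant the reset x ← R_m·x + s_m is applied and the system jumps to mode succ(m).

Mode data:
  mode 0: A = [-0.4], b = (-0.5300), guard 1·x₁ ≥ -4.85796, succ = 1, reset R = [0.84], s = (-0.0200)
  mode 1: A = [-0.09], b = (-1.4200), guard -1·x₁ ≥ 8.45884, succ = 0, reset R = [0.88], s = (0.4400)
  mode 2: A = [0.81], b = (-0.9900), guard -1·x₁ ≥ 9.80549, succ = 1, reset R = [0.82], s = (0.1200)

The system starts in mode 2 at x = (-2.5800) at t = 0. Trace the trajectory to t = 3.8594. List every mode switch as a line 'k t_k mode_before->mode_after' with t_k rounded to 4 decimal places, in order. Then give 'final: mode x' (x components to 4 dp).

1 1.3146 2->1
2 2.1032 1->0
3 3.2897 0->1
final: 1 -4.6843

Mode 2: guard c·x = 9.8055 hit at Δt = 1.3146 (t = 1.3146), x⁻ = (-9.8055) → reset → x⁺ = (-7.9205), jump to mode 1
Mode 1: guard c·x = 8.4588 hit at Δt = 0.7886 (t = 2.1032), x⁻ = (-8.4588) → reset → x⁺ = (-7.0038), jump to mode 0
Mode 0: guard c·x = -4.8580 hit at Δt = 1.1865 (t = 3.2897), x⁻ = (-4.8580) → reset → x⁺ = (-4.1007), jump to mode 1
Mode 1: flow for 0.5697 to horizon, guard not reached → x = (-4.6843)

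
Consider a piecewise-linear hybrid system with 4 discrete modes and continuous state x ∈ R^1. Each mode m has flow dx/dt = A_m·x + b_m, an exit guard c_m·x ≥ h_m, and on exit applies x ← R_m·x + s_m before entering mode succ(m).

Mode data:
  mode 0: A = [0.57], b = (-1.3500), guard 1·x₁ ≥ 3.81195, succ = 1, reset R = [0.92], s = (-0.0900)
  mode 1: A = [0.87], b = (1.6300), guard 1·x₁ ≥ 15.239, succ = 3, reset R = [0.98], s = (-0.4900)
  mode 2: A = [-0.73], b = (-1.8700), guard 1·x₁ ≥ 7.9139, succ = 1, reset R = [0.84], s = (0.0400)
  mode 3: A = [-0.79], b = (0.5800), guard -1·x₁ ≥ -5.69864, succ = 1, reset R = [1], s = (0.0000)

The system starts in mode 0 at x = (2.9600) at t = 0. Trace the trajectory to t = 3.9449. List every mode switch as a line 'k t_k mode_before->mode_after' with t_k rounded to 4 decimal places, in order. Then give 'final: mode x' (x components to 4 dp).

1 1.5650 0->1
2 2.9143 1->3
final: 3 6.8078

Mode 0: guard c·x = 3.8119 hit at Δt = 1.5650 (t = 1.5650), x⁻ = (3.8119) → reset → x⁺ = (3.4170), jump to mode 1
Mode 1: guard c·x = 15.2390 hit at Δt = 1.3493 (t = 2.9143), x⁻ = (15.2390) → reset → x⁺ = (14.4442), jump to mode 3
Mode 3: flow for 1.0306 to horizon, guard not reached → x = (6.8078)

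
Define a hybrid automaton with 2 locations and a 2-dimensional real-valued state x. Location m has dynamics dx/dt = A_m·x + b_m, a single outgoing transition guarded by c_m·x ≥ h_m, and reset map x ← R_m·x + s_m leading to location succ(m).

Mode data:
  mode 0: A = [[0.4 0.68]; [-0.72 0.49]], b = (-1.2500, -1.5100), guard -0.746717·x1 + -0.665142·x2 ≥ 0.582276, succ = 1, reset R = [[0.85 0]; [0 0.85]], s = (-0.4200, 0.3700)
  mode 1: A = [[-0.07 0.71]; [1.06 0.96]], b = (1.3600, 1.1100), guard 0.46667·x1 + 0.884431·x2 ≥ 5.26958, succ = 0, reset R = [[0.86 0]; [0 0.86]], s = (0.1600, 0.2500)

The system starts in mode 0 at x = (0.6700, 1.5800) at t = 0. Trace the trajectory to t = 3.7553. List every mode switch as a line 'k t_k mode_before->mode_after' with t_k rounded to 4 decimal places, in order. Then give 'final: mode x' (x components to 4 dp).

1 1.3914 0->1
2 2.9093 1->0
final: 0 4.5124 2.0836

Mode 0: guard c·x = 0.5823 hit at Δt = 1.3914 (t = 1.3914), x⁻ = (-0.3120, -0.5252) → reset → x⁺ = (-0.6852, -0.0764), jump to mode 1
Mode 1: guard c·x = 5.2696 hit at Δt = 1.5179 (t = 2.9093), x⁻ = (2.6967, 4.5353) → reset → x⁺ = (2.4791, 4.1503), jump to mode 0
Mode 0: flow for 0.8460 to horizon, guard not reached → x = (4.5124, 2.0836)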